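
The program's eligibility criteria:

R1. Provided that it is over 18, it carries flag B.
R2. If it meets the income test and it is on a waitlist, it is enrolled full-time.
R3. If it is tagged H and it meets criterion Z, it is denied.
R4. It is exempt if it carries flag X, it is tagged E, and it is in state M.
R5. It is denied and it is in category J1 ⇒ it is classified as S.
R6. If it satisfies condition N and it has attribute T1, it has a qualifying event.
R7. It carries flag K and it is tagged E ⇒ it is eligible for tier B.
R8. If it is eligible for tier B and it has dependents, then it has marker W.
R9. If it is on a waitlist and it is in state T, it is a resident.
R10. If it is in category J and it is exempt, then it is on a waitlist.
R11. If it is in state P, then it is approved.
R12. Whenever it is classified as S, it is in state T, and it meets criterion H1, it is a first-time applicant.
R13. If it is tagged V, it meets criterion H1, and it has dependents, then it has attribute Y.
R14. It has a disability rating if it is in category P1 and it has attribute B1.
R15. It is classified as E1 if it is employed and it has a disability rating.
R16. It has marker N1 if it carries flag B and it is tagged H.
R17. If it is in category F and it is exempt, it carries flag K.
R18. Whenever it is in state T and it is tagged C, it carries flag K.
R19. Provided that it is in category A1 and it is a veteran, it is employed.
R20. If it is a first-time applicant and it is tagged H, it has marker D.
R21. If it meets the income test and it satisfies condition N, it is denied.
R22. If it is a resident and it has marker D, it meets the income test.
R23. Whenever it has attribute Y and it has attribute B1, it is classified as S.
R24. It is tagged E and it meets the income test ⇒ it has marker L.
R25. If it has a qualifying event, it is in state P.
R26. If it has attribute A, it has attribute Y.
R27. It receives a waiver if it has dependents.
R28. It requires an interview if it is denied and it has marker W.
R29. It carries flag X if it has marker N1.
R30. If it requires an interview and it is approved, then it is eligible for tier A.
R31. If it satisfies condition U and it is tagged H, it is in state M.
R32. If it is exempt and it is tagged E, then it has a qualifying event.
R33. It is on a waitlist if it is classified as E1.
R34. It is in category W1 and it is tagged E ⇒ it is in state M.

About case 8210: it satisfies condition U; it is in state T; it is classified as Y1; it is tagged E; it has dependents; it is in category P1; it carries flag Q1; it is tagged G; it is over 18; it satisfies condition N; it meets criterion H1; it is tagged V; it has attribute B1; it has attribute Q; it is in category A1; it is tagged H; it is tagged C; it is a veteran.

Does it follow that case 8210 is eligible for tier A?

Yes

By R1 (it is over 18): it carries flag B.
By R13 (it is tagged V, it meets criterion H1, it has dependents): it has attribute Y.
By R14 (it is in category P1, it has attribute B1): it has a disability rating.
By R16 (it carries flag B, it is tagged H): it has marker N1.
By R18 (it is in state T, it is tagged C): it carries flag K.
By R19 (it is in category A1, it is a veteran): it is employed.
By R23 (it has attribute Y, it has attribute B1): it is classified as S.
By R29 (it has marker N1): it carries flag X.
By R31 (it satisfies condition U, it is tagged H): it is in state M.
By R4 (it carries flag X, it is tagged E, it is in state M): it is exempt.
By R7 (it carries flag K, it is tagged E): it is eligible for tier B.
By R8 (it is eligible for tier B, it has dependents): it has marker W.
By R12 (it is classified as S, it is in state T, it meets criterion H1): it is a first-time applicant.
By R15 (it is employed, it has a disability rating): it is classified as E1.
By R20 (it is a first-time applicant, it is tagged H): it has marker D.
By R32 (it is exempt, it is tagged E): it has a qualifying event.
By R33 (it is classified as E1): it is on a waitlist.
By R9 (it is on a waitlist, it is in state T): it is a resident.
By R22 (it is a resident, it has marker D): it meets the income test.
By R25 (it has a qualifying event): it is in state P.
By R11 (it is in state P): it is approved.
By R21 (it meets the income test, it satisfies condition N): it is denied.
By R28 (it is denied, it has marker W): it requires an interview.
By R30 (it requires an interview, it is approved): it is eligible for tier A.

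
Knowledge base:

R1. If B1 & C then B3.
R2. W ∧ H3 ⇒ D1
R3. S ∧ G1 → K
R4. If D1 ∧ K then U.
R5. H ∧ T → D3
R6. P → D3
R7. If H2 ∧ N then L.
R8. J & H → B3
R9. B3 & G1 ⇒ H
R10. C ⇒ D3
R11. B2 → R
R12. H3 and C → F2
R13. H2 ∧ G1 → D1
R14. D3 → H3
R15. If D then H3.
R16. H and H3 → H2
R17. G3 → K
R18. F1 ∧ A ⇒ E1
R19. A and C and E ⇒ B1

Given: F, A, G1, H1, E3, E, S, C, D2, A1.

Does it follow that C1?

Forward chaining from the given facts derives: K, D3, H3, B1, B3, H, F2, H2, D1, U.
No rule has C1 as its conclusion, and it is not among the given facts.

No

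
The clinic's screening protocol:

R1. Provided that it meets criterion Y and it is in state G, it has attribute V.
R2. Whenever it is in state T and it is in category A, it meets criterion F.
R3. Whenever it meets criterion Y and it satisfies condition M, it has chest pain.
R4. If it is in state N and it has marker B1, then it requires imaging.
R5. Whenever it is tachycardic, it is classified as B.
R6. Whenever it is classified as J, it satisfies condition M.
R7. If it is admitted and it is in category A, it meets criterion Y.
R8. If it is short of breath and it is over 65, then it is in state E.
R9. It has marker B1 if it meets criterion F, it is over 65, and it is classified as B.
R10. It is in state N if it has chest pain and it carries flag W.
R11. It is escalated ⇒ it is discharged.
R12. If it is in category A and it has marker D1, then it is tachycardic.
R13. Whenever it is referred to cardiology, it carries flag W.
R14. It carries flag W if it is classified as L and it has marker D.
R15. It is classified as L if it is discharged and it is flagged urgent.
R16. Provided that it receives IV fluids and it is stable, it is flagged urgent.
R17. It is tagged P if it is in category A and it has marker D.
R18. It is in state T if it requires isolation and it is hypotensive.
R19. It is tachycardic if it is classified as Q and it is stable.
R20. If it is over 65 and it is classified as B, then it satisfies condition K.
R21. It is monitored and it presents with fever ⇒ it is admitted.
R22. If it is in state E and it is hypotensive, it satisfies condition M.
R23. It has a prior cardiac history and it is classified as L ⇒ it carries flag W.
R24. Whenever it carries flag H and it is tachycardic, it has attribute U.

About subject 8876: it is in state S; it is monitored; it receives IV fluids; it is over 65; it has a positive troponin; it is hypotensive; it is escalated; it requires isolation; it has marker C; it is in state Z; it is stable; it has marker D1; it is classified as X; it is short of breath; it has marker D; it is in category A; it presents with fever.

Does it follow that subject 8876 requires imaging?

By R8 (it is short of breath, it is over 65): it is in state E.
By R11 (it is escalated): it is discharged.
By R12 (it is in category A, it has marker D1): it is tachycardic.
By R16 (it receives IV fluids, it is stable): it is flagged urgent.
By R18 (it requires isolation, it is hypotensive): it is in state T.
By R21 (it is monitored, it presents with fever): it is admitted.
By R22 (it is in state E, it is hypotensive): it satisfies condition M.
By R2 (it is in state T, it is in category A): it meets criterion F.
By R5 (it is tachycardic): it is classified as B.
By R7 (it is admitted, it is in category A): it meets criterion Y.
By R9 (it meets criterion F, it is over 65, it is classified as B): it has marker B1.
By R15 (it is discharged, it is flagged urgent): it is classified as L.
By R3 (it meets criterion Y, it satisfies condition M): it has chest pain.
By R14 (it is classified as L, it has marker D): it carries flag W.
By R10 (it has chest pain, it carries flag W): it is in state N.
By R4 (it is in state N, it has marker B1): it requires imaging.

Yes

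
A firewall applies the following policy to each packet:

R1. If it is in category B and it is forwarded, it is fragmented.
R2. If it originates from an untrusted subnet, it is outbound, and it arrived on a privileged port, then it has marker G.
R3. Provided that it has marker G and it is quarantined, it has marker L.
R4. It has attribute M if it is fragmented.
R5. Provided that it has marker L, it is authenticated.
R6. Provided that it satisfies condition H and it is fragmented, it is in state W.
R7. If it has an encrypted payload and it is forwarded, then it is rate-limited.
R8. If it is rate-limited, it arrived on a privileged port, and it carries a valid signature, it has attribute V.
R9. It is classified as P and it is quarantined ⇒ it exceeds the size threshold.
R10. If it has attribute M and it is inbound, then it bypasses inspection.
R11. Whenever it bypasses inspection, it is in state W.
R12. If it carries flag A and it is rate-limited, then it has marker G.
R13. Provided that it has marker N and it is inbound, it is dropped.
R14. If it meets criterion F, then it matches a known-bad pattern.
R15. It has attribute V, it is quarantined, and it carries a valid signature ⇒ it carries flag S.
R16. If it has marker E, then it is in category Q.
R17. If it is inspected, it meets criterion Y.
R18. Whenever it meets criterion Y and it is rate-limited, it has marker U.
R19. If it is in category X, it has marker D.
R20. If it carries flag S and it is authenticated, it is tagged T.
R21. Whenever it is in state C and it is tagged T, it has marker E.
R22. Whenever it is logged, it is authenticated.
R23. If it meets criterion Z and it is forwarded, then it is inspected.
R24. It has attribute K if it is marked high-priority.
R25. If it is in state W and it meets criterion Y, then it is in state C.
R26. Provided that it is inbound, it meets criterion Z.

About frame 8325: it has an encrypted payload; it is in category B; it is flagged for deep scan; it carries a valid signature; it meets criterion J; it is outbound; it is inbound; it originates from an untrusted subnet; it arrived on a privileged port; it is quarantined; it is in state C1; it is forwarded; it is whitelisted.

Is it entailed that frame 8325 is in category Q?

Yes

By R1 (it is in category B, it is forwarded): it is fragmented.
By R2 (it originates from an untrusted subnet, it is outbound, it arrived on a privileged port): it has marker G.
By R3 (it has marker G, it is quarantined): it has marker L.
By R4 (it is fragmented): it has attribute M.
By R5 (it has marker L): it is authenticated.
By R7 (it has an encrypted payload, it is forwarded): it is rate-limited.
By R8 (it is rate-limited, it arrived on a privileged port, it carries a valid signature): it has attribute V.
By R10 (it has attribute M, it is inbound): it bypasses inspection.
By R11 (it bypasses inspection): it is in state W.
By R15 (it has attribute V, it is quarantined, it carries a valid signature): it carries flag S.
By R20 (it carries flag S, it is authenticated): it is tagged T.
By R26 (it is inbound): it meets criterion Z.
By R23 (it meets criterion Z, it is forwarded): it is inspected.
By R17 (it is inspected): it meets criterion Y.
By R25 (it is in state W, it meets criterion Y): it is in state C.
By R21 (it is in state C, it is tagged T): it has marker E.
By R16 (it has marker E): it is in category Q.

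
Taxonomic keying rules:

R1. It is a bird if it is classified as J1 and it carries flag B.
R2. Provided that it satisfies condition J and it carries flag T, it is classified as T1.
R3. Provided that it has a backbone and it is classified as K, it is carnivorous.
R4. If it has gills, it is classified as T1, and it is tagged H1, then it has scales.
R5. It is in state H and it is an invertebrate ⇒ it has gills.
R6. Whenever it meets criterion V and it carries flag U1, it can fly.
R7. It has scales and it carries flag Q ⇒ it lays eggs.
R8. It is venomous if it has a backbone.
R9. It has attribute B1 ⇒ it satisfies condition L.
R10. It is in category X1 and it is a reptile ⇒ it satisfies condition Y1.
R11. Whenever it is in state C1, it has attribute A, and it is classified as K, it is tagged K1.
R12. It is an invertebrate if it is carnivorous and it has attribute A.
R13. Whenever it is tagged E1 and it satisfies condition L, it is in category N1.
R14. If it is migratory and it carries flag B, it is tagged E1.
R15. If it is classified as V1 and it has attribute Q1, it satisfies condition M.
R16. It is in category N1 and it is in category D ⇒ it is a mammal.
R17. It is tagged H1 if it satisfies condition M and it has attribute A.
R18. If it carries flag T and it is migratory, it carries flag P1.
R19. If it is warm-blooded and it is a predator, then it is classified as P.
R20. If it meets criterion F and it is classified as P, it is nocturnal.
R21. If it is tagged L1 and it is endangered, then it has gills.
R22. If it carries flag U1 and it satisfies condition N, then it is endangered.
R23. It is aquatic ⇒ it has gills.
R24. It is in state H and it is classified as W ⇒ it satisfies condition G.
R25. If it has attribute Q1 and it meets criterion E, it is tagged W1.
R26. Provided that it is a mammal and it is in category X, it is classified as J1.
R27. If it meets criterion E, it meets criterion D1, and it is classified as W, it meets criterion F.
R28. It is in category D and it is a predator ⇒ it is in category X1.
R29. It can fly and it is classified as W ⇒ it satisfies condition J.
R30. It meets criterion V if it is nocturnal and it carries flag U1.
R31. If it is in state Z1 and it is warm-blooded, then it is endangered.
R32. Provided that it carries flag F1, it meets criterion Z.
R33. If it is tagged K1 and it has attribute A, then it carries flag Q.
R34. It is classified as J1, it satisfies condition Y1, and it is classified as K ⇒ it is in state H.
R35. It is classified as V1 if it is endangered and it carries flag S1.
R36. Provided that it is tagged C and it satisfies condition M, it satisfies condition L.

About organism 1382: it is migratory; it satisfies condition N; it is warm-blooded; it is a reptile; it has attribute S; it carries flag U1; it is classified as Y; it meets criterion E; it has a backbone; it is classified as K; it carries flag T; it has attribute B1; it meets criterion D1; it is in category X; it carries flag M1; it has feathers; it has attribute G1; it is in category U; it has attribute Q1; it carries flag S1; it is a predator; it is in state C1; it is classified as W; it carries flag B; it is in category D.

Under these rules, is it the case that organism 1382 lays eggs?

Forward chaining from the given facts derives: is carnivorous, is venomous, satisfies condition L, is tagged E1, carries flag P1, is classified as P, is endangered, is tagged W1, meets criterion F, is in category X1, is classified as V1, satisfies condition Y1, is in category N1, satisfies condition M, is a mammal, is nocturnal, is classified as J1, meets criterion V, is in state H, is a bird, can fly, satisfies condition G, satisfies condition J, is classified as T1.
The only rule concluding "it lays eggs" is R7, which needs "it has scales"; that is never established.

No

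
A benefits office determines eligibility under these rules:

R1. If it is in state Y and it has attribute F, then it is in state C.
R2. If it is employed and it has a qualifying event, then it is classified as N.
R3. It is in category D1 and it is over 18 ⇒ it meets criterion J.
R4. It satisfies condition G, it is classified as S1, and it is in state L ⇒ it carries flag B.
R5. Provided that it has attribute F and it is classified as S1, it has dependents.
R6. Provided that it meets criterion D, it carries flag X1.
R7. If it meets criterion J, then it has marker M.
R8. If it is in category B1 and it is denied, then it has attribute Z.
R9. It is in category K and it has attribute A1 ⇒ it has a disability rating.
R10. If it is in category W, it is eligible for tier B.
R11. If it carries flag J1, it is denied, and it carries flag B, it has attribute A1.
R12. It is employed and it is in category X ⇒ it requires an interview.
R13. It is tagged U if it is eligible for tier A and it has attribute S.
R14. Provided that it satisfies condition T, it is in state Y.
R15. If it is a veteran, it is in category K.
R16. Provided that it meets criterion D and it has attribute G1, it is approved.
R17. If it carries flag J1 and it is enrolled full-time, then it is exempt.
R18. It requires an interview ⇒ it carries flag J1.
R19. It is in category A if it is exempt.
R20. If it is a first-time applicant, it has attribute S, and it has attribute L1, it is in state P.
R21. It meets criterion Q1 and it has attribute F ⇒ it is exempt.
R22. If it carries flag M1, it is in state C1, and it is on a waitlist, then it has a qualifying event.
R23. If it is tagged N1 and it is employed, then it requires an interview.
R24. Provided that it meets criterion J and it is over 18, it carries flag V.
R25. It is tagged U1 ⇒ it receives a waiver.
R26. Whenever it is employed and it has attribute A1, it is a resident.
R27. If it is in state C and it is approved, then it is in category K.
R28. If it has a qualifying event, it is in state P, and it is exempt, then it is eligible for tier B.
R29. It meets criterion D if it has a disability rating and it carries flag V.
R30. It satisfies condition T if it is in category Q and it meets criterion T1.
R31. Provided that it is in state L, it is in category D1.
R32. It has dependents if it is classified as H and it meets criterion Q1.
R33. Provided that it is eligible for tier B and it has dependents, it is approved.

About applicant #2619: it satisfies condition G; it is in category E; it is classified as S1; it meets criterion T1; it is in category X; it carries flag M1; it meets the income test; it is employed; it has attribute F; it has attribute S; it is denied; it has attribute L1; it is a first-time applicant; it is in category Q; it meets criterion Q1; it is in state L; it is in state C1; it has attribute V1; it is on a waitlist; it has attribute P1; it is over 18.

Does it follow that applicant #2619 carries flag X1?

By R4 (it satisfies condition G, it is classified as S1, it is in state L): it carries flag B.
By R5 (it has attribute F, it is classified as S1): it has dependents.
By R12 (it is employed, it is in category X): it requires an interview.
By R18 (it requires an interview): it carries flag J1.
By R20 (it is a first-time applicant, it has attribute S, it has attribute L1): it is in state P.
By R21 (it meets criterion Q1, it has attribute F): it is exempt.
By R22 (it carries flag M1, it is in state C1, it is on a waitlist): it has a qualifying event.
By R28 (it has a qualifying event, it is in state P, it is exempt): it is eligible for tier B.
By R30 (it is in category Q, it meets criterion T1): it satisfies condition T.
By R31 (it is in state L): it is in category D1.
By R33 (it is eligible for tier B, it has dependents): it is approved.
By R3 (it is in category D1, it is over 18): it meets criterion J.
By R11 (it carries flag J1, it is denied, it carries flag B): it has attribute A1.
By R14 (it satisfies condition T): it is in state Y.
By R24 (it meets criterion J, it is over 18): it carries flag V.
By R1 (it is in state Y, it has attribute F): it is in state C.
By R27 (it is in state C, it is approved): it is in category K.
By R9 (it is in category K, it has attribute A1): it has a disability rating.
By R29 (it has a disability rating, it carries flag V): it meets criterion D.
By R6 (it meets criterion D): it carries flag X1.

Yes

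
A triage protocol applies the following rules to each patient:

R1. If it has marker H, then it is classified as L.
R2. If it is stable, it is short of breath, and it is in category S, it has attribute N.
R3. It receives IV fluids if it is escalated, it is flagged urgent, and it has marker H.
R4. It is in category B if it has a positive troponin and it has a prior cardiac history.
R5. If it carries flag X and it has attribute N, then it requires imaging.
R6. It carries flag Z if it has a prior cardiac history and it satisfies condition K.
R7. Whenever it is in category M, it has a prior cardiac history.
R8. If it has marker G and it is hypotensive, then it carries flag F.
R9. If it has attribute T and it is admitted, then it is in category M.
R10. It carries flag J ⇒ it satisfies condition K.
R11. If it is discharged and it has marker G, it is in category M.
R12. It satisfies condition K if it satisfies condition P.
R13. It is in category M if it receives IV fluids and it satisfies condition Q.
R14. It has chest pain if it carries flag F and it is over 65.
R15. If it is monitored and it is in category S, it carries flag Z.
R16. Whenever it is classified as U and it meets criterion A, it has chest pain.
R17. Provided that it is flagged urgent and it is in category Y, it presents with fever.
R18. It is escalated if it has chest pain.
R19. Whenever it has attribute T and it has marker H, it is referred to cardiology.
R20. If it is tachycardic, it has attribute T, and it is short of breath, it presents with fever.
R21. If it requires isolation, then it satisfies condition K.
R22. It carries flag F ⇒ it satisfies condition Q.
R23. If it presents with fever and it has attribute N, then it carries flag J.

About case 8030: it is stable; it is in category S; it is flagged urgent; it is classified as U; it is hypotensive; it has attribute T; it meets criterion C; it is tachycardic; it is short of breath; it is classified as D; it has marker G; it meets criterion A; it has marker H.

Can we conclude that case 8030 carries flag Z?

By R2 (it is stable, it is short of breath, it is in category S): it has attribute N.
By R8 (it has marker G, it is hypotensive): it carries flag F.
By R16 (it is classified as U, it meets criterion A): it has chest pain.
By R18 (it has chest pain): it is escalated.
By R20 (it is tachycardic, it has attribute T, it is short of breath): it presents with fever.
By R22 (it carries flag F): it satisfies condition Q.
By R23 (it presents with fever, it has attribute N): it carries flag J.
By R3 (it is escalated, it is flagged urgent, it has marker H): it receives IV fluids.
By R10 (it carries flag J): it satisfies condition K.
By R13 (it receives IV fluids, it satisfies condition Q): it is in category M.
By R7 (it is in category M): it has a prior cardiac history.
By R6 (it has a prior cardiac history, it satisfies condition K): it carries flag Z.

Yes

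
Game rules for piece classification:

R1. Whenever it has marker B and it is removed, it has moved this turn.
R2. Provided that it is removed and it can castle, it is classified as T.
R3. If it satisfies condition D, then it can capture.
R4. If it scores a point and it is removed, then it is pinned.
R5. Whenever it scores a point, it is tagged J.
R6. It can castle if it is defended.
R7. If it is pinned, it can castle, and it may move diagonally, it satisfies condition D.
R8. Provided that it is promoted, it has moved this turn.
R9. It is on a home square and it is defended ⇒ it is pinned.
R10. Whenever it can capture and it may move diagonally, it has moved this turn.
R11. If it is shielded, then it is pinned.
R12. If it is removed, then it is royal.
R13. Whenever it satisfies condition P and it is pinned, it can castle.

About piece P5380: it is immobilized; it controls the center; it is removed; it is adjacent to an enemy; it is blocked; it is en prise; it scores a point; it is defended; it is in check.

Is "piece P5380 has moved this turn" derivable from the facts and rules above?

No

Forward chaining from the given facts derives: is pinned, is tagged J, can castle, is royal, is classified as T.
Rules concluding "it has moved this turn": R1 needs "it has marker B"; R8 needs "it is promoted"; R10 needs "it can capture" — none of these are established.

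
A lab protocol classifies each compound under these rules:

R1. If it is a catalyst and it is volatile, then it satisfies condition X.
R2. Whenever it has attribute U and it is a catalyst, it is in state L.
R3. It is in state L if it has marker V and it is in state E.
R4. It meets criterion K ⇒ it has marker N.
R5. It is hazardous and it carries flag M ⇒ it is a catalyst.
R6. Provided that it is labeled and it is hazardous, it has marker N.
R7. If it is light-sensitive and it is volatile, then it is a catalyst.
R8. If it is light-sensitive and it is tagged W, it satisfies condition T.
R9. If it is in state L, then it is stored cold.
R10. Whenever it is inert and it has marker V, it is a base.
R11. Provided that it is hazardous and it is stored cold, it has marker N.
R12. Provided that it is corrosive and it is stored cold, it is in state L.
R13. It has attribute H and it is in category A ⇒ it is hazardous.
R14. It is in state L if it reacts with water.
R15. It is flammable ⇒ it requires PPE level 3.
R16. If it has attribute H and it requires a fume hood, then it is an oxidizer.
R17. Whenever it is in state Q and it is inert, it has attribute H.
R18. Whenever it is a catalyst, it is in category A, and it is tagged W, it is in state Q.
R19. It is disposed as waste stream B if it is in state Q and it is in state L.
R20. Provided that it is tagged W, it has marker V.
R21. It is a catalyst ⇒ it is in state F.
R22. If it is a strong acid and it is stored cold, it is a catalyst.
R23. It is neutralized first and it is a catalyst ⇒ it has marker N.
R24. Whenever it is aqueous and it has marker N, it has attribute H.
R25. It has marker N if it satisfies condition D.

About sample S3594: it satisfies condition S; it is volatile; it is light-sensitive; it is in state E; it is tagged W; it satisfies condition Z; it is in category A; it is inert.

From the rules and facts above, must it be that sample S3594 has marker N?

Yes

By R7 (it is light-sensitive, it is volatile): it is a catalyst.
By R18 (it is a catalyst, it is in category A, it is tagged W): it is in state Q.
By R20 (it is tagged W): it has marker V.
By R3 (it has marker V, it is in state E): it is in state L.
By R9 (it is in state L): it is stored cold.
By R17 (it is in state Q, it is inert): it has attribute H.
By R13 (it has attribute H, it is in category A): it is hazardous.
By R11 (it is hazardous, it is stored cold): it has marker N.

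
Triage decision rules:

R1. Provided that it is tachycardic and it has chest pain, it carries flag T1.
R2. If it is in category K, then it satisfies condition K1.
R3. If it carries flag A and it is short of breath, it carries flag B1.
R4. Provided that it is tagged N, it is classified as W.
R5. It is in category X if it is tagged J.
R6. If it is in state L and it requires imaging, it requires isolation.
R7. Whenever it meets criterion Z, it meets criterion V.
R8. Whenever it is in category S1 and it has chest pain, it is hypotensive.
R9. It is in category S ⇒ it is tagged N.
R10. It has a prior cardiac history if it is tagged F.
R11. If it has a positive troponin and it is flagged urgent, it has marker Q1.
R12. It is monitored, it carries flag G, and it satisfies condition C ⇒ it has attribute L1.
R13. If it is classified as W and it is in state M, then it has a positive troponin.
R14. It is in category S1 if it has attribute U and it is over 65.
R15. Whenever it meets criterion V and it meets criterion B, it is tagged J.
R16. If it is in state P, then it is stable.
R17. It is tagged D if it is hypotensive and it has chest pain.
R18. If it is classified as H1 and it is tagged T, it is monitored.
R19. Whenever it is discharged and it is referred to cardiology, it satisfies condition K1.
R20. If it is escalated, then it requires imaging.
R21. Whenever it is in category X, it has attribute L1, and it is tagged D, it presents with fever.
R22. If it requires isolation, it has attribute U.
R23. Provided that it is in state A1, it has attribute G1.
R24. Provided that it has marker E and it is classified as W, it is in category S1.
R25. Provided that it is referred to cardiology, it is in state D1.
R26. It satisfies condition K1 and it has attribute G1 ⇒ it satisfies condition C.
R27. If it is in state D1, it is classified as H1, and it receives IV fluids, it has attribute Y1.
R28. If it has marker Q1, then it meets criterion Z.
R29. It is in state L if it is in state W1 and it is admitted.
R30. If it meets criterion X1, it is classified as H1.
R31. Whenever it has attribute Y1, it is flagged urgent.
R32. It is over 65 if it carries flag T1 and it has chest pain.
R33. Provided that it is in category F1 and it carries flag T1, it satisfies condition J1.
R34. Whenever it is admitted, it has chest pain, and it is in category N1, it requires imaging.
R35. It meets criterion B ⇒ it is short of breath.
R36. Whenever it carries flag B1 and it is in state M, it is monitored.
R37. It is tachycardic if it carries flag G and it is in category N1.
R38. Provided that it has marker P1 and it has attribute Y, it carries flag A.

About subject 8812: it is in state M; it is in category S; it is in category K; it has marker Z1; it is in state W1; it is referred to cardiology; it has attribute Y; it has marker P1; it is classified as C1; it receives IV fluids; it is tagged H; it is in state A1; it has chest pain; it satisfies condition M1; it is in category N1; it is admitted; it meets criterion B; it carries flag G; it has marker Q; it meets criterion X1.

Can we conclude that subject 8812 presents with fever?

By R2 (it is in category K): it satisfies condition K1.
By R9 (it is in category S): it is tagged N.
By R23 (it is in state A1): it has attribute G1.
By R25 (it is referred to cardiology): it is in state D1.
By R26 (it satisfies condition K1, it has attribute G1): it satisfies condition C.
By R29 (it is in state W1, it is admitted): it is in state L.
By R30 (it meets criterion X1): it is classified as H1.
By R34 (it is admitted, it has chest pain, it is in category N1): it requires imaging.
By R35 (it meets criterion B): it is short of breath.
By R37 (it carries flag G, it is in category N1): it is tachycardic.
By R38 (it has marker P1, it has attribute Y): it carries flag A.
By R1 (it is tachycardic, it has chest pain): it carries flag T1.
By R3 (it carries flag A, it is short of breath): it carries flag B1.
By R4 (it is tagged N): it is classified as W.
By R6 (it is in state L, it requires imaging): it requires isolation.
By R13 (it is classified as W, it is in state M): it has a positive troponin.
By R22 (it requires isolation): it has attribute U.
By R27 (it is in state D1, it is classified as H1, it receives IV fluids): it has attribute Y1.
By R31 (it has attribute Y1): it is flagged urgent.
By R32 (it carries flag T1, it has chest pain): it is over 65.
By R36 (it carries flag B1, it is in state M): it is monitored.
By R11 (it has a positive troponin, it is flagged urgent): it has marker Q1.
By R12 (it is monitored, it carries flag G, it satisfies condition C): it has attribute L1.
By R14 (it has attribute U, it is over 65): it is in category S1.
By R28 (it has marker Q1): it meets criterion Z.
By R7 (it meets criterion Z): it meets criterion V.
By R8 (it is in category S1, it has chest pain): it is hypotensive.
By R15 (it meets criterion V, it meets criterion B): it is tagged J.
By R17 (it is hypotensive, it has chest pain): it is tagged D.
By R5 (it is tagged J): it is in category X.
By R21 (it is in category X, it has attribute L1, it is tagged D): it presents with fever.

Yes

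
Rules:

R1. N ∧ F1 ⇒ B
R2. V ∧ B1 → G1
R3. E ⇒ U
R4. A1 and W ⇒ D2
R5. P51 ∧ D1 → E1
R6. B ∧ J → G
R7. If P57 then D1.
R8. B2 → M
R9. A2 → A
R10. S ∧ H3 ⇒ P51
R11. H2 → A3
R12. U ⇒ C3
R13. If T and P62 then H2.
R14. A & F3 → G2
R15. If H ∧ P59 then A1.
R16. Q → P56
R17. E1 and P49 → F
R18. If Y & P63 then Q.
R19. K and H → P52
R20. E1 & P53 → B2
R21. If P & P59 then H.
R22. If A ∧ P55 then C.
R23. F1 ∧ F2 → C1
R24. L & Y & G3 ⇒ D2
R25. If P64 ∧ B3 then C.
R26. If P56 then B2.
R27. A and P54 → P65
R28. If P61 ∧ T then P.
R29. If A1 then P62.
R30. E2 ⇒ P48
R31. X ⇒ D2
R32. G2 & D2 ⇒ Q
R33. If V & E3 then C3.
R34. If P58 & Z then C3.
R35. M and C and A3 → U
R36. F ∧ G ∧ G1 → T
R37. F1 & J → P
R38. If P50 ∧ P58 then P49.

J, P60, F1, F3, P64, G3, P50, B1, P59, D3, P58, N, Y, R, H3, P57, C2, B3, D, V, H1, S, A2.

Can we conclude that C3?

Forward chaining from the given facts derives: B, G1, G, D1, A, P51, G2, C, P, P49, E1, F, H, T, A1, P62, H2, A3.
Rules concluding C3: R12 needs U; R33 needs E3; R34 needs Z — none of these are established.

No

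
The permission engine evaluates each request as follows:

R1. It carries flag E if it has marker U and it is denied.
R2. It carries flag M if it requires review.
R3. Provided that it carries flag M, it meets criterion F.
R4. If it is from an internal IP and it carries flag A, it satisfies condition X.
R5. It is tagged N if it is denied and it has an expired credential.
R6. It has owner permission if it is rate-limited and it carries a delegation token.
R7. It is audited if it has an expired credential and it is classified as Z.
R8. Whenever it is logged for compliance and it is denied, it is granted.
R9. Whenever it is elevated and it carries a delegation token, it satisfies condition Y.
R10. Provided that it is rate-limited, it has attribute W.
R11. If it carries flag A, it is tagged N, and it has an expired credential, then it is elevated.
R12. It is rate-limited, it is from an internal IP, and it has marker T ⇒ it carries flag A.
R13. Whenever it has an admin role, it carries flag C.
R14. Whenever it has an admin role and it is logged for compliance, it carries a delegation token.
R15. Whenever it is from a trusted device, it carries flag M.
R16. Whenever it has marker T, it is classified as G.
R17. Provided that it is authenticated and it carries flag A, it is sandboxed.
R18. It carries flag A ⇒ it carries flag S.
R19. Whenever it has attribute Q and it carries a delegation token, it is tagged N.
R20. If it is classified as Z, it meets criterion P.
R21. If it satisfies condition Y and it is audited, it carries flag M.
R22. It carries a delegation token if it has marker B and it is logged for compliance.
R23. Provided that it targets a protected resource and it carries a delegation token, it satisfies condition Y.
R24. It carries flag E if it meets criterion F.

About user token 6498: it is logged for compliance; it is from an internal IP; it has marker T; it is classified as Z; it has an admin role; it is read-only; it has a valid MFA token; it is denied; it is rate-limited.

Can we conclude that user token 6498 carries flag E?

Forward chaining from the given facts derives: is granted, has attribute W, carries flag A, carries flag C, carries a delegation token, is classified as G, carries flag S, meets criterion P, satisfies condition X, has owner permission.
Rules concluding "it carries flag E": R1 needs "it has marker U"; R24 needs "it meets criterion F" — none of these are established.

No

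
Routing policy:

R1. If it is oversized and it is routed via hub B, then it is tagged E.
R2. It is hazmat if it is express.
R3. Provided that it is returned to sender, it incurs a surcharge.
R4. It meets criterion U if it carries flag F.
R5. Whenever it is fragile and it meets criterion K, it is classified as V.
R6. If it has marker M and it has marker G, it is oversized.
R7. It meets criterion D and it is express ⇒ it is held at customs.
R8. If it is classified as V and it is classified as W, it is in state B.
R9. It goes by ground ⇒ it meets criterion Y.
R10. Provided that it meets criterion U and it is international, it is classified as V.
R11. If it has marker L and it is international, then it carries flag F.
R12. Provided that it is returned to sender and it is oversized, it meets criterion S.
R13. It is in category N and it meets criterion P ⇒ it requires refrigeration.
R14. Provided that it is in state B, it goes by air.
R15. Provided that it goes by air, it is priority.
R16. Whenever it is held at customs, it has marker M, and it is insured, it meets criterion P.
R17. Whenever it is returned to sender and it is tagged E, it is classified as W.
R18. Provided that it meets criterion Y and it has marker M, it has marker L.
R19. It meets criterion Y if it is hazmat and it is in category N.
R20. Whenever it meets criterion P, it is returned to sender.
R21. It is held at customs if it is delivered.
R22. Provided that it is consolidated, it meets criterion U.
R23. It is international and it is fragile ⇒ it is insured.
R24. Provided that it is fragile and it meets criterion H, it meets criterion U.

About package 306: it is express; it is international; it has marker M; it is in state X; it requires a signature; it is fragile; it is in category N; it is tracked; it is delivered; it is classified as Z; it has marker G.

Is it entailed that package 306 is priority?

Forward chaining from the given facts derives: is hazmat, is oversized, meets criterion Y, is held at customs, is insured, meets criterion P, has marker L, is returned to sender, incurs a surcharge, carries flag F, meets criterion S, requires refrigeration, meets criterion U, is classified as V.
The only rule concluding "it is priority" is R15, which needs "it goes by air"; that is never established.

No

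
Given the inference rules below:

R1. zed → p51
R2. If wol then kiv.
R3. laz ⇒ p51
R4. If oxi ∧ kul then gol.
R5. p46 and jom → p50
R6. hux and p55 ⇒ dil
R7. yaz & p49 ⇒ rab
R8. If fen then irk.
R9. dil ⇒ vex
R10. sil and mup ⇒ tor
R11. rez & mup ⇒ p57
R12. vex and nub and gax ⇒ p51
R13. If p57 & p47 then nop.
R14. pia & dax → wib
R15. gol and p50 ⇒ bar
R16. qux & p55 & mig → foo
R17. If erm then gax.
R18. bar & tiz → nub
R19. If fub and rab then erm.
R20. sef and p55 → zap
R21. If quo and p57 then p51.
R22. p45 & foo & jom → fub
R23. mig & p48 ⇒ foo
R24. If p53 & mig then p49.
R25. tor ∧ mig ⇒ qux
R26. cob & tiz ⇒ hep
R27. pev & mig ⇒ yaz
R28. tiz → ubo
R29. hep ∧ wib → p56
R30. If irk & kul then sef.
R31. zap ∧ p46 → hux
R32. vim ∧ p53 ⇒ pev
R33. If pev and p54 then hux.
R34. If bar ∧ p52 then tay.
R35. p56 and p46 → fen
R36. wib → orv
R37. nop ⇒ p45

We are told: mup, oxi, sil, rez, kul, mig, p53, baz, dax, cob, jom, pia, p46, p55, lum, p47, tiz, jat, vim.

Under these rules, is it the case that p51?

Yes

gol  (by R4: oxi, kul)
p50  (by R5: p46, jom)
tor  (by R10: sil, mup)
p57  (by R11: rez, mup)
nop  (by R13: p57, p47)
wib  (by R14: pia, dax)
bar  (by R15: gol, p50)
nub  (by R18: bar, tiz)
p49  (by R24: p53, mig)
qux  (by R25: tor, mig)
hep  (by R26: cob, tiz)
p56  (by R29: hep, wib)
pev  (by R32: vim, p53)
fen  (by R35: p56, p46)
p45  (by R37: nop)
irk  (by R8: fen)
foo  (by R16: qux, p55, mig)
fub  (by R22: p45, foo, jom)
yaz  (by R27: pev, mig)
sef  (by R30: irk, kul)
rab  (by R7: yaz, p49)
erm  (by R19: fub, rab)
zap  (by R20: sef, p55)
hux  (by R31: zap, p46)
dil  (by R6: hux, p55)
vex  (by R9: dil)
gax  (by R17: erm)
p51  (by R12: vex, nub, gax)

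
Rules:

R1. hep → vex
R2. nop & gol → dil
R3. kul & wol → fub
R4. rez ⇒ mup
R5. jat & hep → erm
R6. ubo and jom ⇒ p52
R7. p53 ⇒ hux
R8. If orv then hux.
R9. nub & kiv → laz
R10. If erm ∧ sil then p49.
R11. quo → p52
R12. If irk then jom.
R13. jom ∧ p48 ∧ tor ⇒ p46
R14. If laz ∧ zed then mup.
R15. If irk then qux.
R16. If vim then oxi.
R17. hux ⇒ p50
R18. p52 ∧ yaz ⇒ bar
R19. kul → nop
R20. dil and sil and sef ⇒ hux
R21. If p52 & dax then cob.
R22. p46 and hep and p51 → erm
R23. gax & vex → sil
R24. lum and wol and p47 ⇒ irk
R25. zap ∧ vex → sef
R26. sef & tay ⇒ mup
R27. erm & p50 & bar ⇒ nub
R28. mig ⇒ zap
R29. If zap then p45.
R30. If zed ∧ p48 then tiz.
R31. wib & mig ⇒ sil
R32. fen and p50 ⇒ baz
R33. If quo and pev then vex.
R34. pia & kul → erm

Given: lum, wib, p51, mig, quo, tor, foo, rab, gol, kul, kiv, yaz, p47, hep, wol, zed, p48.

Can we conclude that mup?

vex  (by R1: hep)
p52  (by R11: quo)
bar  (by R18: p52, yaz)
nop  (by R19: kul)
irk  (by R24: lum, wol, p47)
zap  (by R28: mig)
sil  (by R31: wib, mig)
dil  (by R2: nop, gol)
jom  (by R12: irk)
p46  (by R13: jom, p48, tor)
erm  (by R22: p46, hep, p51)
sef  (by R25: zap, vex)
hux  (by R20: dil, sil, sef)
p50  (by R17: hux)
nub  (by R27: erm, p50, bar)
laz  (by R9: nub, kiv)
mup  (by R14: laz, zed)

Yes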